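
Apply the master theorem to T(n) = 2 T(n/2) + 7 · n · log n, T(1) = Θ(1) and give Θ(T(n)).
T(n) = Θ(n · (log n)^2)

Here log_2 2 = 1 and f(n) = 7 · n · log n = Θ(n^(log_2 2) · (log n)^1). This is the extended Case 2 of the master theorem (f matches the critical exponent up to log factors), giving T(n) = Θ(n^(log_2 2) · (log n)^(1+1)) = Θ(n · (log n)^2).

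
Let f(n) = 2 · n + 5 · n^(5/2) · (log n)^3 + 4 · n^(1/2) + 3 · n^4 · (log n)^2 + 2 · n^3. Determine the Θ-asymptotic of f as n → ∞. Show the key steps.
f(n) ∈ Θ(n^4 · (log n)^2)

Compare the terms by growth order. For large n, n^a · (log n)^b dominates n^a' · (log n)^b' iff a > a', or (a = a' and b > b'). Ranking the 5 terms shows the dominant one is 3 · n^4 · (log n)^2. Hence f(n) ∈ Θ(n^4 · (log n)^2).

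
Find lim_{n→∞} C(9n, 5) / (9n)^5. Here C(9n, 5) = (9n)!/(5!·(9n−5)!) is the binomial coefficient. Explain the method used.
lim = 1/5! = 1/120

With N = 9n → ∞: C(N, 5) / N^5 = [N(N−1)…(N−4)] / (5! · N^5) = (1/5!) · 1 · (1 − 1/(9n)) · (1 − 2/(9n)) · (1 − 3/(9n)) · (1 − 4/(9n)). Each factor → 1 as N → ∞, so the limit is 1/5! = 1/120.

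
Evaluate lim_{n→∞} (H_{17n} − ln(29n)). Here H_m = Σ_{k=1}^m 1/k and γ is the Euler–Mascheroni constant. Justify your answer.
lim = ln(17/29) + γ

By Euler-Maclaurin, H_m = ln m + γ + O(1/m). So
  H_{17n} − ln(29n) = ln(17n) + γ − ln(29n) + O(1/n)
                       = ln(17/29) + γ + O(1/n).
Hence the limit is ln(17/29) + γ.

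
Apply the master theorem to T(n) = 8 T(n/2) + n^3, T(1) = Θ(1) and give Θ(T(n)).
T(n) = Θ(n^3 log n)

log_2 8 = 3, and f(n) = n^3 = Θ(n^(log_2 8)). This is Case 2 of the master theorem: T(n) = Θ(f(n) · log n) = Θ(n^3 log n).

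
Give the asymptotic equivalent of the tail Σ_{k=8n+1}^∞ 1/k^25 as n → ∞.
Σ_{k>8n} 1/k^25 ~ 1/(24 · (8n)^24)

Compare to the integral: ∫_{8n}^∞ x^(−25) dx = [−x^(−24)/24]_{8n}^∞ = 1/((25−1)·(8n)^24). Euler-Maclaurin then gives
  Σ_{k>8n} 1/k^25 = ∫_{8n}^∞ dx/x^25 − 1/(2·(8n)^25) + O(1/(8n)^26).
(Equivalently this is ζ(25) − Σ_{k≤8n} 1/k^25.)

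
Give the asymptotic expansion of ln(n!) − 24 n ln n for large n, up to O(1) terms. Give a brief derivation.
ln(n!) − 24 n ln n = −23 n ln n − n + (1/2) ln(2π n) + O(1/n)

Stirling: ln((n)!) = n ln(n) − n + (1/2) ln(2π·n) + O(1/n).
Here n ln(n) = n ln n.
Subtract 24n ln n: leading term is (1 − 24) n ln n = −23 n ln n. The next term is −n. Then the (1/2) ln(2π·n) correction.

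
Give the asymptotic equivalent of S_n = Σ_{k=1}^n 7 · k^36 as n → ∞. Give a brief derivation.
S_n ~ 7 · n^37 / 37

By integral comparison (Euler-Maclaurin), Σ_{k=1}^n 7 · k^36 = 7 · ∫_0^n x^36 dx + O(n^36) = 7 · n^37/37 + O(n^36). (Equivalently, Faulhaber's formula gives the same leading term.)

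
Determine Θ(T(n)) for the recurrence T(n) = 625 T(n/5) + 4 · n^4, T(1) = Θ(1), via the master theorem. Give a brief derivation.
T(n) = Θ(n^4 log n)

log_5 625 = 4, and f(n) = 4 · n^4 = Θ(n^(log_5 625)). This is Case 2 of the master theorem: T(n) = Θ(f(n) · log n) = Θ(n^4 log n).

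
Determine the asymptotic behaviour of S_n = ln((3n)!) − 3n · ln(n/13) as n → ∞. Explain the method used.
S_n ~ 3n · (ln 39 − 1) + O(ln n)

Stirling: ln((3n)!) = 3n ln(3n) − 3n + O(ln n).
  S_n = 3n ln(3n) − 3n − 3n ln(n/13) + O(ln n)
      = 3n ln(3n) − 3n ln n + 3n ln 13 − 3n + O(ln n)
      = 3n ln 3 + 3n ln 13 − 3n + O(ln n)
      = 3n (ln 39 − 1) + O(ln n).
Numerically ln(39) − 1 ≈ 2.6636.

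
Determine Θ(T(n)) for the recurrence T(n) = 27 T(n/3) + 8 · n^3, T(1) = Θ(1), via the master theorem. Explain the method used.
T(n) = Θ(n^3 log n)

log_3 27 = 3, and f(n) = 8 · n^3 = Θ(n^(log_3 27)). This is Case 2 of the master theorem: T(n) = Θ(f(n) · log n) = Θ(n^3 log n).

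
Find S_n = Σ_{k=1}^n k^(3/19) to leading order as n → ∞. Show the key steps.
S_n ~ (19/22) · n^(22/19)

Integral comparison: Σ_{k=1}^n k^(3/19) = ∫_0^n x^(3/19) dx + O(n^(3/19)). The integral is n^(1 + 3/19) / (1 + 3/19) = n^((3+19)/19) / ((3+19)/19) = (19/22) · n^(22/19).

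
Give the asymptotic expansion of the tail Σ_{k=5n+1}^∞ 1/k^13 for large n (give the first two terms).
Σ_{k>5n} 1/k^13 = 1/(12 · (5n)^12) − 1/(2 · (5n)^13) + O(1/(5n)^14)

Compare to the integral: ∫_{5n}^∞ x^(−13) dx = [−x^(−12)/12]_{5n}^∞ = 1/((13−1)·(5n)^12). The Euler-Maclaurin correction adds −f(5n)/2 = −1/(2·(5n)^13). Euler-Maclaurin then gives
  Σ_{k>5n} 1/k^13 = ∫_{5n}^∞ dx/x^13 − 1/(2·(5n)^13) + O(1/(5n)^14).
(Equivalently this is ζ(13) − Σ_{k≤5n} 1/k^13.)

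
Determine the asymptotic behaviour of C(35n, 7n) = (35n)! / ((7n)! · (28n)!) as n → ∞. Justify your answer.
C(35n, 7n) ~ (3125/256)^(7n) · sqrt(5/(8π·7n))

Write N = 7n. Apply Stirling to each factorial:
  (5N)! ~ sqrt(2π·5N) · (5N/e)^(5N),
  N! ~ sqrt(2π N) · (N/e)^N,
  (4N)! ~ sqrt(2π·4N) · (4N/e)^(4N).
The exponential factors combine to (5N)^(5N) / (N^N · (4N)^(4N)) = 5^(5N)/4^(4N) = (5^5/4^4)^N = (3125/256)^N.
The square-root prefactors combine to sqrt(2π·5N) / (sqrt(2π N)·sqrt(2π·4N)) = sqrt(5 / (2π·4·N)) = sqrt(5/(8π·7n)).
Substituting N = 7n: C(35n, 7n) ~ (3125/256)^(7n) · sqrt(5/(8π·7n)).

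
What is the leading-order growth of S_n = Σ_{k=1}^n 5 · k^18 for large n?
S_n ~ 5 · n^19 / 19

By integral comparison (Euler-Maclaurin), Σ_{k=1}^n 5 · k^18 = 5 · ∫_0^n x^18 dx + O(n^18) = 5 · n^19/19 + O(n^18). (Equivalently, Faulhaber's formula gives the same leading term.)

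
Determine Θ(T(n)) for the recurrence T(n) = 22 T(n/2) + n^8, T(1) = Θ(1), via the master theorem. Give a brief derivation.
T(n) = Θ(n^8)

log_2 22 ≈ 4.459. f(n) = n^8 dominates n^(log_2 22) since 8 > 4.459, and the regularity condition a·f(n/b) = 22·(n/2)^8 = (22/256)·n^8 ≤ c·f(n) holds with c = 22/256 ≈ 0.0859 < 1. So this is Case 3: T(n) = Θ(f(n)) = Θ(n^8).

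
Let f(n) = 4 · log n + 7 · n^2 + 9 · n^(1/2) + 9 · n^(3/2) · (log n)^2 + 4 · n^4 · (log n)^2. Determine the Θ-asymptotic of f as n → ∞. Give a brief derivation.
f(n) ∈ Θ(n^4 · (log n)^2)

Compare the terms by growth order. For large n, n^a · (log n)^b dominates n^a' · (log n)^b' iff a > a', or (a = a' and b > b'). Ranking the 5 terms shows the dominant one is 4 · n^4 · (log n)^2. Hence f(n) ∈ Θ(n^4 · (log n)^2).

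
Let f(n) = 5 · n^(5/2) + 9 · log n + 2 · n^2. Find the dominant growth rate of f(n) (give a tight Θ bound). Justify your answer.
f(n) ∈ Θ(n^(5/2))

Compare the terms by growth order. For large n, n^a · (log n)^b dominates n^a' · (log n)^b' iff a > a', or (a = a' and b > b'). Ranking the 3 terms shows the dominant one is 5 · n^(5/2). Hence f(n) ∈ Θ(n^(5/2)).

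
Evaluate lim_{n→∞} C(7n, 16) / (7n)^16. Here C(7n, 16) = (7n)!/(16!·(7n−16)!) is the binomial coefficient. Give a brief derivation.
lim = 1/16! = 1/20922789888000

With N = 7n → ∞: C(N, 16) / N^16 = [N(N−1)…(N−15)] / (16! · N^16) = (1/16!) · 1 · (1 − 1/(7n)) · … · (1 − 15/(7n)). Each factor → 1 as N → ∞, so the limit is 1/16! = 1/20922789888000.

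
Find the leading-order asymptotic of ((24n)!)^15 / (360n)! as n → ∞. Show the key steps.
((24n)!)^15/(360n)! ~ ((2π·24n)^(14/2) / sqrt(15)) · 15^(−15·24n)  →  0

Write N = 24n. Stirling: N! ~ sqrt(2π N)(N/e)^N and (15N)! ~ sqrt(2π·15N)·(15N/e)^(15N).
  (N!)^15/(15N)! ~ (2π N)^(15/2) (N/e)^(15N) / [sqrt(2π·15N) (15N/e)^(15N)]
     = (2π N)^(15/2) / sqrt(2π·15N) · (N/(15N))^(15N)
     = (2π N)^((15−1)/2) / sqrt(15) · 15^(−15N).
Since 15^15 > 1, the factor 15^(−15N) decays exponentially, so the ratio → 0. Substituting N = 24n gives the stated form.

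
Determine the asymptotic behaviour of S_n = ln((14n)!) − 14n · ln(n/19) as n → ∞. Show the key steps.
S_n ~ 14n · (ln 266 − 1) + O(ln n)

Stirling: ln((14n)!) = 14n ln(14n) − 14n + O(ln n).
  S_n = 14n ln(14n) − 14n − 14n ln(n/19) + O(ln n)
      = 14n ln(14n) − 14n ln n + 14n ln 19 − 14n + O(ln n)
      = 14n ln 14 + 14n ln 19 − 14n + O(ln n)
      = 14n (ln 266 − 1) + O(ln n).
Numerically ln(266) − 1 ≈ 4.5835.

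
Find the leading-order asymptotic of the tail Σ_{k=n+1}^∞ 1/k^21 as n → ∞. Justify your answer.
Σ_{k>n} 1/k^21 ~ 1/(20 · n^20)

Compare to the integral: ∫_{n}^∞ x^(−21) dx = [−x^(−20)/20]_{n}^∞ = 1/((21−1)·n^20). Euler-Maclaurin then gives
  Σ_{k>n} 1/k^21 = ∫_{n}^∞ dx/x^21 − 1/(2·n^21) + O(1/n^22).
(Equivalently this is ζ(21) − Σ_{k≤n} 1/k^21.)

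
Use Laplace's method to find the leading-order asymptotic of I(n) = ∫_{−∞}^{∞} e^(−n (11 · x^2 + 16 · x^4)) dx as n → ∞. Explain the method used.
I(n) ~ sqrt(π/(11n))

φ(x) = 11 · x^2 + 16 · x^4 has its unique global minimum at x* = 0 (since φ'(x) = 22x + 64x^3 = 0 only at x = 0 for real x with both coefficients positive, and φ → ∞ as |x| → ∞). At x* = 0, φ(0) = 0 and φ''(0) = 22. Laplace's method then gives
  I(n) ~ sqrt(2π / (n · φ''(0))) · e^(−n φ(0)) = sqrt(2π / (22n)) = sqrt(π/(11n)).
The 16 · x^4 term contributes only at subleading order (an O(1/n) relative correction).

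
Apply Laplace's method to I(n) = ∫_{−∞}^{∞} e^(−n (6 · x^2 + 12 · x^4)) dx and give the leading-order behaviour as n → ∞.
I(n) ~ sqrt(π/(6n))

φ(x) = 6 · x^2 + 12 · x^4 has its unique global minimum at x* = 0 (since φ'(x) = 12x + 48x^3 = 0 only at x = 0 for real x with both coefficients positive, and φ → ∞ as |x| → ∞). At x* = 0, φ(0) = 0 and φ''(0) = 12. Laplace's method then gives
  I(n) ~ sqrt(2π / (n · φ''(0))) · e^(−n φ(0)) = sqrt(2π / (12n)) = sqrt(π/(6n)).
The 12 · x^4 term contributes only at subleading order (an O(1/n) relative correction).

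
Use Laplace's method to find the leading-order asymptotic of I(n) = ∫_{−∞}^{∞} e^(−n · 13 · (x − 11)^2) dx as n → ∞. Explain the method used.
I(n) = sqrt(π/(13n))

Here φ(x) = 13 · (x − 11)^2 has its unique minimum at x* = 11 with φ(x*) = 0 and φ''(x*) = 26. Laplace's method gives
  I(n) ~ e^(−n φ(x*)) · sqrt(2π / (n · φ''(x*))) = sqrt(2π / (26n)) = sqrt(π/(13n)).
This is exact: substituting u = (x − 11)·sqrt(13n) gives I(n) = (1/sqrt(13n)) ∫_{−∞}^{∞} e^(−u^2) du = sqrt(π/(13n)).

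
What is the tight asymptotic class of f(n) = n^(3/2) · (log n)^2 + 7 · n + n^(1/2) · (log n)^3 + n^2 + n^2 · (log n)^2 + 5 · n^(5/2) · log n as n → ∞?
f(n) ∈ Θ(n^(5/2) · log n)

Compare the terms by growth order. For large n, n^a · (log n)^b dominates n^a' · (log n)^b' iff a > a', or (a = a' and b > b'). Ranking the 6 terms shows the dominant one is 5 · n^(5/2) · log n. Hence f(n) ∈ Θ(n^(5/2) · log n).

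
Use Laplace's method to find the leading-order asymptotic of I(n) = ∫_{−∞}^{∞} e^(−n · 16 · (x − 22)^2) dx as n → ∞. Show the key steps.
I(n) = sqrt(π/(16n))

Here φ(x) = 16 · (x − 22)^2 has its unique minimum at x* = 22 with φ(x*) = 0 and φ''(x*) = 32. Laplace's method gives
  I(n) ~ e^(−n φ(x*)) · sqrt(2π / (n · φ''(x*))) = sqrt(2π / (32n)) = sqrt(π/(16n)).
This is exact: substituting u = (x − 22)·sqrt(16n) gives I(n) = (1/sqrt(16n)) ∫_{−∞}^{∞} e^(−u^2) du = sqrt(π/(16n)).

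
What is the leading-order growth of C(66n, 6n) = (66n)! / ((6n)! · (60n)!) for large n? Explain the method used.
C(66n, 6n) ~ (285311670611/10000000000)^(6n) · sqrt(11/(20π·6n))

Write N = 6n. Apply Stirling to each factorial:
  (11N)! ~ sqrt(2π·11N) · (11N/e)^(11N),
  N! ~ sqrt(2π N) · (N/e)^N,
  (10N)! ~ sqrt(2π·10N) · (10N/e)^(10N).
The exponential factors combine to (11N)^(11N) / (N^N · (10N)^(10N)) = 11^(11N)/10^(10N) = (11^11/10^10)^N = (285311670611/10000000000)^N.
The square-root prefactors combine to sqrt(2π·11N) / (sqrt(2π N)·sqrt(2π·10N)) = sqrt(11 / (2π·10·N)) = sqrt(11/(20π·6n)).
Substituting N = 6n: C(66n, 6n) ~ (285311670611/10000000000)^(6n) · sqrt(11/(20π·6n)).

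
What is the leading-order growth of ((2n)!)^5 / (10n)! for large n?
((2n)!)^5/(10n)! ~ ((2π·2n)^(4/2) / sqrt(5)) · 5^(−5·2n)  →  0

Write N = 2n. Stirling: N! ~ sqrt(2π N)(N/e)^N and (5N)! ~ sqrt(2π·5N)·(5N/e)^(5N).
  (N!)^5/(5N)! ~ (2π N)^(5/2) (N/e)^(5N) / [sqrt(2π·5N) (5N/e)^(5N)]
     = (2π N)^(5/2) / sqrt(2π·5N) · (N/(5N))^(5N)
     = (2π N)^((5−1)/2) / sqrt(5) · 5^(−5N).
Since 5^5 > 1, the factor 5^(−5N) decays exponentially, so the ratio → 0. Substituting N = 2n gives the stated form.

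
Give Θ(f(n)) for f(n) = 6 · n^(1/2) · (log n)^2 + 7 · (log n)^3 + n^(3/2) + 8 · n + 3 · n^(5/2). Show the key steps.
f(n) ∈ Θ(n^(5/2))

Compare the terms by growth order. For large n, n^a · (log n)^b dominates n^a' · (log n)^b' iff a > a', or (a = a' and b > b'). Ranking the 5 terms shows the dominant one is 3 · n^(5/2). Hence f(n) ∈ Θ(n^(5/2)).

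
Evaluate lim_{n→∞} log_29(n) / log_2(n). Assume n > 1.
lim = ln(2) / ln(29) = log_29(2)

Change of base: log_29(n) = ln n / ln 29 and log_2(n) = ln n / ln 2. The ratio is (ln n / ln 29) · (ln 2 / ln n) = ln 2 / ln 29, a constant independent of n. So the limit is ln 2 / ln 29 = log_29(2).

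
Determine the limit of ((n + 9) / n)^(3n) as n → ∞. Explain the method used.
lim = e^27

Rewrite as (1 + 9/n)^(3n). By the standard limit (1 + x/n)^n → e^x, we have (1 + 9/n)^n → e^9, and raising to the 3rd power gives e^27.
More precisely, ln[(1 + 9/n)^(3n)] = 3n · ln(1 + 9/n) = 3n · (9/n + O(1/n^2)) = 27 + O(1/n) → 27.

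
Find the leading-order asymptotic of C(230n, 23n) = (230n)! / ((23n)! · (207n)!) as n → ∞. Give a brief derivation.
C(230n, 23n) ~ (10000000000/387420489)^(23n) · sqrt(5/(9π·23n))

Write N = 23n. Apply Stirling to each factorial:
  (10N)! ~ sqrt(2π·10N) · (10N/e)^(10N),
  N! ~ sqrt(2π N) · (N/e)^N,
  (9N)! ~ sqrt(2π·9N) · (9N/e)^(9N).
The exponential factors combine to (10N)^(10N) / (N^N · (9N)^(9N)) = 10^(10N)/9^(9N) = (10^10/9^9)^N = (10000000000/387420489)^N.
The square-root prefactors combine to sqrt(2π·10N) / (sqrt(2π N)·sqrt(2π·9N)) = sqrt(10 / (2π·9·N)) = sqrt(5/(9π·23n)).
Substituting N = 23n: C(230n, 23n) ~ (10000000000/387420489)^(23n) · sqrt(5/(9π·23n)).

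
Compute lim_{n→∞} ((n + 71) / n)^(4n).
lim = e^284

Rewrite as (1 + 71/n)^(4n). By the standard limit (1 + x/n)^n → e^x, we have (1 + 71/n)^n → e^71, and raising to the 4th power gives e^284.
More precisely, ln[(1 + 71/n)^(4n)] = 4n · ln(1 + 71/n) = 4n · (71/n + O(1/n^2)) = 284 + O(1/n) → 284.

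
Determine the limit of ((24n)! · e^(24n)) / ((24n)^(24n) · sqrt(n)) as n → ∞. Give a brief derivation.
lim = sqrt(2π·24)

Stirling: (24n)! ~ sqrt(2π·24n) · (24n/e)^(24n). Hence
  (24n)! · e^(24n) / (24n)^(24n) ~ sqrt(2π·24n).
Dividing by sqrt(n): sqrt(2π·24n) / sqrt(n) = sqrt(2π·24) · n^((1−1)/2), so the limit is sqrt(2π·24).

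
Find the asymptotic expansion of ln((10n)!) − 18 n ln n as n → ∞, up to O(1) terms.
ln((10n)!) − 18 n ln n = −8 n ln n + 10(ln 10 − 1) n + (1/2) ln(2π·10n) + O(1/n)

Stirling: ln((10n)!) = 10n ln(10n) − 10n + (1/2) ln(2π·10n) + O(1/n).
Expand 10n ln(10n) = 10n (ln n + ln 10) = 10n ln n + 10n ln 10.
Subtract 18n ln n: leading term is (10 − 18) n ln n = −8 n ln n. The next term is 10n ln 10 − 10n = 10(ln 10 − 1) n. Then the (1/2) ln(2π·10n) correction.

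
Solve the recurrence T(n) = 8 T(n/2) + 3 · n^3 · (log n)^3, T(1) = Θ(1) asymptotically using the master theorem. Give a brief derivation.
T(n) = Θ(n^3 · (log n)^4)

Here log_2 8 = 3 and f(n) = 3 · n^3 · (log n)^3 = Θ(n^(log_2 8) · (log n)^3). This is the extended Case 2 of the master theorem (f matches the critical exponent up to log factors), giving T(n) = Θ(n^(log_2 8) · (log n)^(3+1)) = Θ(n^3 · (log n)^4).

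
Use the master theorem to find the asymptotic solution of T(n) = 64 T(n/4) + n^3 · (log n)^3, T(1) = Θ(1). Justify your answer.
T(n) = Θ(n^3 · (log n)^4)

Here log_4 64 = 3 and f(n) = n^3 · (log n)^3 = Θ(n^(log_4 64) · (log n)^3). This is the extended Case 2 of the master theorem (f matches the critical exponent up to log factors), giving T(n) = Θ(n^(log_4 64) · (log n)^(3+1)) = Θ(n^3 · (log n)^4).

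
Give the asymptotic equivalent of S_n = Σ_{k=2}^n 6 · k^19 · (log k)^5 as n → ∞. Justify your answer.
S_n ~ 3 · n^20 · (log n)^5 / 10

By integral comparison, S_n = ∫_1^n 6 · x^19 · (log x)^5 dx + O(n^19 · (log n)^5). For the integral, the leading term of ∫_1^n x^19 (log x)^5 dx is n^20/20 · (log n)^5 (by repeated integration by parts; each step lowers the log-exponent and produces a relatively O(1/log n) correction). Hence S_n ~ 3 · n^20 · (log n)^5 / 10.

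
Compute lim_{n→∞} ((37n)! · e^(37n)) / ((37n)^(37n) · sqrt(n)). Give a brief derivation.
lim = sqrt(2π·37)

Stirling: (37n)! ~ sqrt(2π·37n) · (37n/e)^(37n). Hence
  (37n)! · e^(37n) / (37n)^(37n) ~ sqrt(2π·37n).
Dividing by sqrt(n): sqrt(2π·37n) / sqrt(n) = sqrt(2π·37) · n^((1−1)/2), so the limit is sqrt(2π·37).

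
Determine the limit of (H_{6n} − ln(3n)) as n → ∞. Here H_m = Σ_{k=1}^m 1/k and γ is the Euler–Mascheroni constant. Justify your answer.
lim = ln 2 + γ

By Euler-Maclaurin, H_m = ln m + γ + O(1/m). So
  H_{6n} − ln(3n) = ln(6n) + γ − ln(3n) + O(1/n)
                       = ln(6/3) + γ + O(1/n).
Hence the limit is ln(6/3) + γ (= ln 2).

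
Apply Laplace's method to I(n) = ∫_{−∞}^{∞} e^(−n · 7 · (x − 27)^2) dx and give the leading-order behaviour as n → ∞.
I(n) = sqrt(π/(7n))

Here φ(x) = 7 · (x − 27)^2 has its unique minimum at x* = 27 with φ(x*) = 0 and φ''(x*) = 14. Laplace's method gives
  I(n) ~ e^(−n φ(x*)) · sqrt(2π / (n · φ''(x*))) = sqrt(2π / (14n)) = sqrt(π/(7n)).
This is exact: substituting u = (x − 27)·sqrt(7n) gives I(n) = (1/sqrt(7n)) ∫_{−∞}^{∞} e^(−u^2) du = sqrt(π/(7n)).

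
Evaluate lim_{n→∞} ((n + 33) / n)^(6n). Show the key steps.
lim = e^198

Rewrite as (1 + 33/n)^(6n). By the standard limit (1 + x/n)^n → e^x, we have (1 + 33/n)^n → e^33, and raising to the 6th power gives e^198.
More precisely, ln[(1 + 33/n)^(6n)] = 6n · ln(1 + 33/n) = 6n · (33/n + O(1/n^2)) = 198 + O(1/n) → 198.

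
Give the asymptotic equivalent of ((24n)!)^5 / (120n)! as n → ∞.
((24n)!)^5/(120n)! ~ ((2π·24n)^(4/2) / sqrt(5)) · 5^(−5·24n)  →  0

Write N = 24n. Stirling: N! ~ sqrt(2π N)(N/e)^N and (5N)! ~ sqrt(2π·5N)·(5N/e)^(5N).
  (N!)^5/(5N)! ~ (2π N)^(5/2) (N/e)^(5N) / [sqrt(2π·5N) (5N/e)^(5N)]
     = (2π N)^(5/2) / sqrt(2π·5N) · (N/(5N))^(5N)
     = (2π N)^((5−1)/2) / sqrt(5) · 5^(−5N).
Since 5^5 > 1, the factor 5^(−5N) decays exponentially, so the ratio → 0. Substituting N = 24n gives the stated form.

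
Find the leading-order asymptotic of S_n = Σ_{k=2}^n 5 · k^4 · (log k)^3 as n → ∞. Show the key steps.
S_n ~ n^5 · (log n)^3

By integral comparison, S_n = ∫_1^n 5 · x^4 · (log x)^3 dx + O(n^4 · (log n)^3). For the integral, the leading term of ∫_1^n x^4 (log x)^3 dx is n^5/5 · (log n)^3 (by repeated integration by parts; each step lowers the log-exponent and produces a relatively O(1/log n) correction). Hence S_n ~ n^5 · (log n)^3.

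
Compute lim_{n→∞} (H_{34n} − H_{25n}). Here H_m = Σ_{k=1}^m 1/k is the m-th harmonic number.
lim = ln(34/25)

Euler-Maclaurin gives H_m = ln m + γ + 1/(2m) + O(1/m^2). The γ and O(1/m) terms cancel in the difference:
  H_{34n} − H_{25n} = ln(34n) − ln(25n) + O(1/n) = ln(34/25) + O(1/n).
Hence the limit is ln(34/25).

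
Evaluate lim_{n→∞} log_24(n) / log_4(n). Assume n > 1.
lim = ln(4) / ln(24) = log_24(4)

Change of base: log_24(n) = ln n / ln 24 and log_4(n) = ln n / ln 4. The ratio is (ln n / ln 24) · (ln 4 / ln n) = ln 4 / ln 24, a constant independent of n. So the limit is ln 4 / ln 24 = log_24(4).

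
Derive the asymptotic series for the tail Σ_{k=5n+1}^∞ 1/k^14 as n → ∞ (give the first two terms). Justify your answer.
Σ_{k>5n} 1/k^14 = 1/(13 · (5n)^13) − 1/(2 · (5n)^14) + O(1/(5n)^15)

Compare to the integral: ∫_{5n}^∞ x^(−14) dx = [−x^(−13)/13]_{5n}^∞ = 1/((14−1)·(5n)^13). The Euler-Maclaurin correction adds −f(5n)/2 = −1/(2·(5n)^14). Euler-Maclaurin then gives
  Σ_{k>5n} 1/k^14 = ∫_{5n}^∞ dx/x^14 − 1/(2·(5n)^14) + O(1/(5n)^15).
(Equivalently this is ζ(14) − Σ_{k≤5n} 1/k^14.)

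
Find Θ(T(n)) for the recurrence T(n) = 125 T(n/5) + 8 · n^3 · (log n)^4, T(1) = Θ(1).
T(n) = Θ(n^3 · (log n)^5)

Here log_5 125 = 3 and f(n) = 8 · n^3 · (log n)^4 = Θ(n^(log_5 125) · (log n)^4). This is the extended Case 2 of the master theorem (f matches the critical exponent up to log factors), giving T(n) = Θ(n^(log_5 125) · (log n)^(4+1)) = Θ(n^3 · (log n)^5).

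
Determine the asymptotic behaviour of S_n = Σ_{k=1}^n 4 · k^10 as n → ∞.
S_n ~ 4 · n^11 / 11

By integral comparison (Euler-Maclaurin), Σ_{k=1}^n 4 · k^10 = 4 · ∫_0^n x^10 dx + O(n^10) = 4 · n^11/11 + O(n^10). (Equivalently, Faulhaber's formula gives the same leading term.)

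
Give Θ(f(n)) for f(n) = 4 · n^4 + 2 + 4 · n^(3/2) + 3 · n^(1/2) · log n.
f(n) ∈ Θ(n^4)

Compare the terms by growth order. For large n, n^a · (log n)^b dominates n^a' · (log n)^b' iff a > a', or (a = a' and b > b'). Ranking the 4 terms shows the dominant one is 4 · n^4. Hence f(n) ∈ Θ(n^4).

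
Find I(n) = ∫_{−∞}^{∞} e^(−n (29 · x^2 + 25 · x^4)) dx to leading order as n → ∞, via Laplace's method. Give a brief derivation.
I(n) ~ sqrt(π/(29n))

φ(x) = 29 · x^2 + 25 · x^4 has its unique global minimum at x* = 0 (since φ'(x) = 58x + 100x^3 = 0 only at x = 0 for real x with both coefficients positive, and φ → ∞ as |x| → ∞). At x* = 0, φ(0) = 0 and φ''(0) = 58. Laplace's method then gives
  I(n) ~ sqrt(2π / (n · φ''(0))) · e^(−n φ(0)) = sqrt(2π / (58n)) = sqrt(π/(29n)).
The 25 · x^4 term contributes only at subleading order (an O(1/n) relative correction).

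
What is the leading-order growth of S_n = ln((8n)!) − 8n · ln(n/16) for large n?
S_n ~ 8n · (ln 128 − 1) + O(ln n)

Stirling: ln((8n)!) = 8n ln(8n) − 8n + O(ln n).
  S_n = 8n ln(8n) − 8n − 8n ln(n/16) + O(ln n)
      = 8n ln(8n) − 8n ln n + 8n ln 16 − 8n + O(ln n)
      = 8n ln 8 + 8n ln 16 − 8n + O(ln n)
      = 8n (ln 128 − 1) + O(ln n).
Numerically ln(128) − 1 ≈ 3.8520.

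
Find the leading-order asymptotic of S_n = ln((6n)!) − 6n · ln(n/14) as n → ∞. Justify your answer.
S_n ~ 6n · (ln 84 − 1) + O(ln n)

Stirling: ln((6n)!) = 6n ln(6n) − 6n + O(ln n).
  S_n = 6n ln(6n) − 6n − 6n ln(n/14) + O(ln n)
      = 6n ln(6n) − 6n ln n + 6n ln 14 − 6n + O(ln n)
      = 6n ln 6 + 6n ln 14 − 6n + O(ln n)
      = 6n (ln 84 − 1) + O(ln n).
Numerically ln(84) − 1 ≈ 3.4308.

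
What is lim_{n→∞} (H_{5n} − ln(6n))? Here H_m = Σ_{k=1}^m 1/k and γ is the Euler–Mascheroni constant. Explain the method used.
lim = ln(5/6) + γ

By Euler-Maclaurin, H_m = ln m + γ + O(1/m). So
  H_{5n} − ln(6n) = ln(5n) + γ − ln(6n) + O(1/n)
                       = ln(5/6) + γ + O(1/n).
Hence the limit is ln(5/6) + γ.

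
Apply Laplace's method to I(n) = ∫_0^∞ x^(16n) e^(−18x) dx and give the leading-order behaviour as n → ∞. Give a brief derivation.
I(n) ~ (sqrt(2π·16n) / 18) · (16n/(18e))^(16n)

Write the integrand as exp(16n ln x − 18x) and set f(x) = 16n ln x − 18x. Then f'(x) = 16n/x − 18 = 0 at x* = 16n/18, and f''(x*) = −16n/x*^2 = −18^2/(16n). Laplace's method (interior maximum) gives
  I(n) ~ e^(f(x*)) · sqrt(2π / |f''(x*)|)
        = exp(16n ln(16n/18) − 16n) · sqrt(2π · 16n / 18^2)
        = (16n/18)^(16n) e^(−16n) · sqrt(2π·16n) / 18
        = (sqrt(2π·16n) / 18) · (16n/(18e))^(16n).
This matches Γ(16n+1)/18^(16n+1) with Stirling applied to Γ.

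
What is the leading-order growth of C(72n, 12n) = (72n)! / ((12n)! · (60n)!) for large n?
C(72n, 12n) ~ (46656/3125)^(12n) · sqrt(3/(5π·12n))

Write N = 12n. Apply Stirling to each factorial:
  (6N)! ~ sqrt(2π·6N) · (6N/e)^(6N),
  N! ~ sqrt(2π N) · (N/e)^N,
  (5N)! ~ sqrt(2π·5N) · (5N/e)^(5N).
The exponential factors combine to (6N)^(6N) / (N^N · (5N)^(5N)) = 6^(6N)/5^(5N) = (6^6/5^5)^N = (46656/3125)^N.
The square-root prefactors combine to sqrt(2π·6N) / (sqrt(2π N)·sqrt(2π·5N)) = sqrt(6 / (2π·5·N)) = sqrt(3/(5π·12n)).
Substituting N = 12n: C(72n, 12n) ~ (46656/3125)^(12n) · sqrt(3/(5π·12n)).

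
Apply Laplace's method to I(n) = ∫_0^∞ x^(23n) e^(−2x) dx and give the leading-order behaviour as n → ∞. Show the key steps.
I(n) ~ (sqrt(2π·23n) / 2) · (23n/(2e))^(23n)

Write the integrand as exp(23n ln x − 2x) and set f(x) = 23n ln x − 2x. Then f'(x) = 23n/x − 2 = 0 at x* = 23n/2, and f''(x*) = −23n/x*^2 = −2^2/(23n). Laplace's method (interior maximum) gives
  I(n) ~ e^(f(x*)) · sqrt(2π / |f''(x*)|)
        = exp(23n ln(23n/2) − 23n) · sqrt(2π · 23n / 2^2)
        = (23n/2)^(23n) e^(−23n) · sqrt(2π·23n) / 2
        = (sqrt(2π·23n) / 2) · (23n/(2e))^(23n).
This matches Γ(23n+1)/2^(23n+1) with Stirling applied to Γ.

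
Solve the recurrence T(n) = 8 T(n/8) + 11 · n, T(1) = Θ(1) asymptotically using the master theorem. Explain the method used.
T(n) = Θ(n log n)

log_8 8 = 1, and f(n) = 11 · n = Θ(n^(log_8 8)). This is Case 2 of the master theorem: T(n) = Θ(f(n) · log n) = Θ(n log n).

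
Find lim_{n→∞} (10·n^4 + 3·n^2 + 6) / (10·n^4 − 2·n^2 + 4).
lim = 10/10 = 1

For large n the leading n^4 terms dominate both numerator and denominator. Dividing top and bottom by n^4, every other term tends to 0, leaving 10/10 = 1.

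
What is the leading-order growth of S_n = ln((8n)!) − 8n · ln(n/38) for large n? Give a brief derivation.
S_n ~ 8n · (ln 304 − 1) + O(ln n)

Stirling: ln((8n)!) = 8n ln(8n) − 8n + O(ln n).
  S_n = 8n ln(8n) − 8n − 8n ln(n/38) + O(ln n)
      = 8n ln(8n) − 8n ln n + 8n ln 38 − 8n + O(ln n)
      = 8n ln 8 + 8n ln 38 − 8n + O(ln n)
      = 8n (ln 304 − 1) + O(ln n).
Numerically ln(304) − 1 ≈ 4.7170.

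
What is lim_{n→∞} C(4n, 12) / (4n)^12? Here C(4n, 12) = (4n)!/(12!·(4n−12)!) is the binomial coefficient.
lim = 1/12! = 1/479001600

With N = 4n → ∞: C(N, 12) / N^12 = [N(N−1)…(N−11)] / (12! · N^12) = (1/12!) · 1 · (1 − 1/(4n)) · … · (1 − 11/(4n)). Each factor → 1 as N → ∞, so the limit is 1/12! = 1/479001600.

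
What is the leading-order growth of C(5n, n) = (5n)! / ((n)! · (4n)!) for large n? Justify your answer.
C(5n, n) ~ (3125/256)^(n) · sqrt(5/(8π·n))

Write N = n. Apply Stirling to each factorial:
  (5N)! ~ sqrt(2π·5N) · (5N/e)^(5N),
  N! ~ sqrt(2π N) · (N/e)^N,
  (4N)! ~ sqrt(2π·4N) · (4N/e)^(4N).
The exponential factors combine to (5N)^(5N) / (N^N · (4N)^(4N)) = 5^(5N)/4^(4N) = (5^5/4^4)^N = (3125/256)^N.
The square-root prefactors combine to sqrt(2π·5N) / (sqrt(2π N)·sqrt(2π·4N)) = sqrt(5 / (2π·4·N)) = sqrt(5/(8π·n)).
Substituting N = n: C(5n, n) ~ (3125/256)^(n) · sqrt(5/(8π·n)).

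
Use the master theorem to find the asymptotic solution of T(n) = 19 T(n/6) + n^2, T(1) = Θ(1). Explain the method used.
T(n) = Θ(n^2)

log_6 19 ≈ 1.643. f(n) = n^2 dominates n^(log_6 19) since 2 > 1.643, and the regularity condition a·f(n/b) = 19·(n/6)^2 = (19/36)·n^2 ≤ c·f(n) holds with c = 19/36 ≈ 0.528 < 1. So this is Case 3: T(n) = Θ(f(n)) = Θ(n^2).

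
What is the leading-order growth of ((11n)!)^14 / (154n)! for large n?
((11n)!)^14/(154n)! ~ ((2π·11n)^(13/2) / sqrt(14)) · 14^(−14·11n)  →  0

Write N = 11n. Stirling: N! ~ sqrt(2π N)(N/e)^N and (14N)! ~ sqrt(2π·14N)·(14N/e)^(14N).
  (N!)^14/(14N)! ~ (2π N)^(14/2) (N/e)^(14N) / [sqrt(2π·14N) (14N/e)^(14N)]
     = (2π N)^(14/2) / sqrt(2π·14N) · (N/(14N))^(14N)
     = (2π N)^((14−1)/2) / sqrt(14) · 14^(−14N).
Since 14^14 > 1, the factor 14^(−14N) decays exponentially, so the ratio → 0. Substituting N = 11n gives the stated form.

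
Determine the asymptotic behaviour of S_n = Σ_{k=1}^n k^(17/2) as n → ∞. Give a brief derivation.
S_n ~ (2/19) · n^(19/2)

Integral comparison: Σ_{k=1}^n k^(17/2) = ∫_0^n x^(17/2) dx + O(n^(17/2)). The integral is n^(1 + 17/2) / (1 + 17/2) = n^((17+2)/2) / ((17+2)/2) = (2/19) · n^(19/2).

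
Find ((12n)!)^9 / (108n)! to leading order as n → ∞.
((12n)!)^9/(108n)! ~ ((2π·12n)^(8/2) / 3) · 9^(−9·12n)  →  0

Write N = 12n. Stirling: N! ~ sqrt(2π N)(N/e)^N and (9N)! ~ sqrt(2π·9N)·(9N/e)^(9N).
  (N!)^9/(9N)! ~ (2π N)^(9/2) (N/e)^(9N) / [sqrt(2π·9N) (9N/e)^(9N)]
     = (2π N)^(9/2) / sqrt(2π·9N) · (N/(9N))^(9N)
     = (2π N)^((9−1)/2) / 3 · 9^(−9N).
Since 9^9 > 1, the factor 9^(−9N) decays exponentially, so the ratio → 0. Substituting N = 12n gives the stated form.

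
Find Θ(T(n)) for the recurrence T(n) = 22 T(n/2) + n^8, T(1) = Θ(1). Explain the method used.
T(n) = Θ(n^8)

log_2 22 ≈ 4.459. f(n) = n^8 dominates n^(log_2 22) since 8 > 4.459, and the regularity condition a·f(n/b) = 22·(n/2)^8 = (22/256)·n^8 ≤ c·f(n) holds with c = 22/256 ≈ 0.0859 < 1. So this is Case 3: T(n) = Θ(f(n)) = Θ(n^8).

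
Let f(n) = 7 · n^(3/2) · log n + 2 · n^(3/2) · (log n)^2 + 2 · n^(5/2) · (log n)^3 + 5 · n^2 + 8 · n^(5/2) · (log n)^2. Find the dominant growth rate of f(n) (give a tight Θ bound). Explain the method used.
f(n) ∈ Θ(n^(5/2) · (log n)^3)

Compare the terms by growth order. For large n, n^a · (log n)^b dominates n^a' · (log n)^b' iff a > a', or (a = a' and b > b'). Ranking the 5 terms shows the dominant one is 2 · n^(5/2) · (log n)^3. Hence f(n) ∈ Θ(n^(5/2) · (log n)^3).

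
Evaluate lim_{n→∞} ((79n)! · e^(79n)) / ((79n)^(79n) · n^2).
lim = 0

Stirling: (79n)! ~ sqrt(2π·79n) · (79n/e)^(79n). Hence
  (79n)! · e^(79n) / (79n)^(79n) ~ sqrt(2π·79n).
Dividing by n^2: sqrt(2π·79n) / n^2 = sqrt(2π·79) · n^((1−4)/2), so the expression behaves like sqrt(2π·79) · n^((1−4)/2) → 0.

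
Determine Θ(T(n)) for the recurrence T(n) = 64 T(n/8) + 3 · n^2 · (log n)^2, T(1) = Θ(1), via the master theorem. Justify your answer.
T(n) = Θ(n^2 · (log n)^3)

Here log_8 64 = 2 and f(n) = 3 · n^2 · (log n)^2 = Θ(n^(log_8 64) · (log n)^2). This is the extended Case 2 of the master theorem (f matches the critical exponent up to log factors), giving T(n) = Θ(n^(log_8 64) · (log n)^(2+1)) = Θ(n^2 · (log n)^3).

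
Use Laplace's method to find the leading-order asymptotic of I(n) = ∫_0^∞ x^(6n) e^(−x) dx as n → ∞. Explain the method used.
I(n) ~ sqrt(2π·6n) · (6n/e)^(6n)

Write the integrand as exp(6n ln x − x) and set f(x) = 6n ln x − x. Then f'(x) = 6n/x − 1 = 0 at x* = 6n, and f''(x*) = −6n/x*^2 = −1/(6n). Laplace's method (interior maximum) gives
  I(n) ~ e^(f(x*)) · sqrt(2π / |f''(x*)|)
        = exp(6n ln(6n) − 6n) · sqrt(2π · 6n)
        = (6n)^(6n) e^(−6n) · sqrt(2π·6n)
        = sqrt(2π·6n) · (6n/e)^(6n).
This matches Γ(6n+1) with Stirling applied to Γ.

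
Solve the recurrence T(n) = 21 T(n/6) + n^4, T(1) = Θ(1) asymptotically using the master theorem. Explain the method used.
T(n) = Θ(n^4)

log_6 21 ≈ 1.699. f(n) = n^4 dominates n^(log_6 21) since 4 > 1.699, and the regularity condition a·f(n/b) = 21·(n/6)^4 = (21/1296)·n^4 ≤ c·f(n) holds with c = 21/1296 ≈ 0.0162 < 1. So this is Case 3: T(n) = Θ(f(n)) = Θ(n^4).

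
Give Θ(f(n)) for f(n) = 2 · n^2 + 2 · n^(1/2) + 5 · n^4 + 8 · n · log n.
f(n) ∈ Θ(n^4)

Compare the terms by growth order. For large n, n^a · (log n)^b dominates n^a' · (log n)^b' iff a > a', or (a = a' and b > b'). Ranking the 4 terms shows the dominant one is 5 · n^4. Hence f(n) ∈ Θ(n^4).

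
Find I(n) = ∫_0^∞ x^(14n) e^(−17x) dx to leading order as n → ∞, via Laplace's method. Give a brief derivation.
I(n) ~ (sqrt(2π·14n) / 17) · (14n/(17e))^(14n)

Write the integrand as exp(14n ln x − 17x) and set f(x) = 14n ln x − 17x. Then f'(x) = 14n/x − 17 = 0 at x* = 14n/17, and f''(x*) = −14n/x*^2 = −17^2/(14n). Laplace's method (interior maximum) gives
  I(n) ~ e^(f(x*)) · sqrt(2π / |f''(x*)|)
        = exp(14n ln(14n/17) − 14n) · sqrt(2π · 14n / 17^2)
        = (14n/17)^(14n) e^(−14n) · sqrt(2π·14n) / 17
        = (sqrt(2π·14n) / 17) · (14n/(17e))^(14n).
This matches Γ(14n+1)/17^(14n+1) with Stirling applied to Γ.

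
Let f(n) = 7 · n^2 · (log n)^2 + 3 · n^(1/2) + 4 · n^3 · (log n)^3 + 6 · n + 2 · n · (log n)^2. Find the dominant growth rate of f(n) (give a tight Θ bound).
f(n) ∈ Θ(n^3 · (log n)^3)

Compare the terms by growth order. For large n, n^a · (log n)^b dominates n^a' · (log n)^b' iff a > a', or (a = a' and b > b'). Ranking the 5 terms shows the dominant one is 4 · n^3 · (log n)^3. Hence f(n) ∈ Θ(n^3 · (log n)^3).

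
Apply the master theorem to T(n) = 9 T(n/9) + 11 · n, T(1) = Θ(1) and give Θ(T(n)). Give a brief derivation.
T(n) = Θ(n log n)

log_9 9 = 1, and f(n) = 11 · n = Θ(n^(log_9 9)). This is Case 2 of the master theorem: T(n) = Θ(f(n) · log n) = Θ(n log n).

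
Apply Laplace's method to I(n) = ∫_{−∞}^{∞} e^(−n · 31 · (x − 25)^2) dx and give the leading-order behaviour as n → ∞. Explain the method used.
I(n) = sqrt(π/(31n))

Here φ(x) = 31 · (x − 25)^2 has its unique minimum at x* = 25 with φ(x*) = 0 and φ''(x*) = 62. Laplace's method gives
  I(n) ~ e^(−n φ(x*)) · sqrt(2π / (n · φ''(x*))) = sqrt(2π / (62n)) = sqrt(π/(31n)).
This is exact: substituting u = (x − 25)·sqrt(31n) gives I(n) = (1/sqrt(31n)) ∫_{−∞}^{∞} e^(−u^2) du = sqrt(π/(31n)).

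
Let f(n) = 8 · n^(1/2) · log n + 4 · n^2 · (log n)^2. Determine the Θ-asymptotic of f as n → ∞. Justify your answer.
f(n) ∈ Θ(n^2 · (log n)^2)

Compare the terms by growth order. For large n, n^a · (log n)^b dominates n^a' · (log n)^b' iff a > a', or (a = a' and b > b'). Ranking the 2 terms shows the dominant one is 4 · n^2 · (log n)^2. Hence f(n) ∈ Θ(n^2 · (log n)^2).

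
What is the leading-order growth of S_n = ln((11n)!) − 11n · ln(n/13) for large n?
S_n ~ 11n · (ln 143 − 1) + O(ln n)

Stirling: ln((11n)!) = 11n ln(11n) − 11n + O(ln n).
  S_n = 11n ln(11n) − 11n − 11n ln(n/13) + O(ln n)
      = 11n ln(11n) − 11n ln n + 11n ln 13 − 11n + O(ln n)
      = 11n ln 11 + 11n ln 13 − 11n + O(ln n)
      = 11n (ln 143 − 1) + O(ln n).
Numerically ln(143) − 1 ≈ 3.9628.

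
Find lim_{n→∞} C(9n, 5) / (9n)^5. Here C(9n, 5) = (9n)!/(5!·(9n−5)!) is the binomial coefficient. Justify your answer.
lim = 1/5! = 1/120

With N = 9n → ∞: C(N, 5) / N^5 = [N(N−1)…(N−4)] / (5! · N^5) = (1/5!) · 1 · (1 − 1/(9n)) · (1 − 2/(9n)) · (1 − 3/(9n)) · (1 − 4/(9n)). Each factor → 1 as N → ∞, so the limit is 1/5! = 1/120.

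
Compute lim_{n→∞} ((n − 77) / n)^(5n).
lim = e^(−385)

Rewrite as (1 − 77/n)^(5n). By the standard limit (1 + x/n)^n → e^x, we have (1 − 77/n)^n → e^(−77), and raising to the 5th power gives e^(−385).
More precisely, ln[(1 − 77/n)^(5n)] = 5n · ln(1 − 77/n) = 5n · (-77/n + O(1/n^2)) = -385 + O(1/n) → -385.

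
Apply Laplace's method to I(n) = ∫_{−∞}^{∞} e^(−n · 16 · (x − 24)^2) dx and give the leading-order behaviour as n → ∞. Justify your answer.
I(n) = sqrt(π/(16n))

Here φ(x) = 16 · (x − 24)^2 has its unique minimum at x* = 24 with φ(x*) = 0 and φ''(x*) = 32. Laplace's method gives
  I(n) ~ e^(−n φ(x*)) · sqrt(2π / (n · φ''(x*))) = sqrt(2π / (32n)) = sqrt(π/(16n)).
This is exact: substituting u = (x − 24)·sqrt(16n) gives I(n) = (1/sqrt(16n)) ∫_{−∞}^{∞} e^(−u^2) du = sqrt(π/(16n)).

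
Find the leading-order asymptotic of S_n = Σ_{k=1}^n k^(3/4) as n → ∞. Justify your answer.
S_n ~ (4/7) · n^(7/4)

Integral comparison: Σ_{k=1}^n k^(3/4) = ∫_0^n x^(3/4) dx + O(n^(3/4)). The integral is n^(1 + 3/4) / (1 + 3/4) = n^((3+4)/4) / ((3+4)/4) = (4/7) · n^(7/4).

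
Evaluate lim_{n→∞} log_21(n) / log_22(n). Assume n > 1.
lim = ln(22) / ln(21) = log_21(22)

Change of base: log_21(n) = ln n / ln 21 and log_22(n) = ln n / ln 22. The ratio is (ln n / ln 21) · (ln 22 / ln n) = ln 22 / ln 21, a constant independent of n. So the limit is ln 22 / ln 21 = log_21(22).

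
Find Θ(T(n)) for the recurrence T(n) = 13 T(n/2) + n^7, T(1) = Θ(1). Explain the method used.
T(n) = Θ(n^7)

log_2 13 ≈ 3.700. f(n) = n^7 dominates n^(log_2 13) since 7 > 3.700, and the regularity condition a·f(n/b) = 13·(n/2)^7 = (13/128)·n^7 ≤ c·f(n) holds with c = 13/128 ≈ 0.102 < 1. So this is Case 3: T(n) = Θ(f(n)) = Θ(n^7).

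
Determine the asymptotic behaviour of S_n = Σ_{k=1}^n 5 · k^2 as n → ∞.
S_n ~ 5 · n^3 / 3

By integral comparison (Euler-Maclaurin), Σ_{k=1}^n 5 · k^2 = 5 · ∫_0^n x^2 dx + O(n^2) = 5 · n^3/3 + O(n^2). (Equivalently, Faulhaber's formula gives the same leading term.)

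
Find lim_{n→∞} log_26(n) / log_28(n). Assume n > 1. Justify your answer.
lim = ln(28) / ln(26) = log_26(28)

Change of base: log_26(n) = ln n / ln 26 and log_28(n) = ln n / ln 28. The ratio is (ln n / ln 26) · (ln 28 / ln n) = ln 28 / ln 26, a constant independent of n. So the limit is ln 28 / ln 26 = log_26(28).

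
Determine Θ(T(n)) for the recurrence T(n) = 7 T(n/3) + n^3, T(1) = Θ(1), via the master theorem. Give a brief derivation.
T(n) = Θ(n^3)

log_3 7 ≈ 1.771. f(n) = n^3 dominates n^(log_3 7) since 3 > 1.771, and the regularity condition a·f(n/b) = 7·(n/3)^3 = (7/27)·n^3 ≤ c·f(n) holds with c = 7/27 ≈ 0.259 < 1. So this is Case 3: T(n) = Θ(f(n)) = Θ(n^3).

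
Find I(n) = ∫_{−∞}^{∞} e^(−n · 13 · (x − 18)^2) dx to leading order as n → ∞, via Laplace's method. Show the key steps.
I(n) = sqrt(π/(13n))

Here φ(x) = 13 · (x − 18)^2 has its unique minimum at x* = 18 with φ(x*) = 0 and φ''(x*) = 26. Laplace's method gives
  I(n) ~ e^(−n φ(x*)) · sqrt(2π / (n · φ''(x*))) = sqrt(2π / (26n)) = sqrt(π/(13n)).
This is exact: substituting u = (x − 18)·sqrt(13n) gives I(n) = (1/sqrt(13n)) ∫_{−∞}^{∞} e^(−u^2) du = sqrt(π/(13n)).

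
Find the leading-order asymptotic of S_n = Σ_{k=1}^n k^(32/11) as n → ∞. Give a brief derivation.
S_n ~ (11/43) · n^(43/11)

Integral comparison: Σ_{k=1}^n k^(32/11) = ∫_0^n x^(32/11) dx + O(n^(32/11)). The integral is n^(1 + 32/11) / (1 + 32/11) = n^((32+11)/11) / ((32+11)/11) = (11/43) · n^(43/11).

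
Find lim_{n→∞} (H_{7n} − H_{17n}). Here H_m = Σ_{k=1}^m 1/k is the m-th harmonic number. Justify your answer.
lim = ln(7/17)

Euler-Maclaurin gives H_m = ln m + γ + 1/(2m) + O(1/m^2). The γ and O(1/m) terms cancel in the difference:
  H_{7n} − H_{17n} = ln(7n) − ln(17n) + O(1/n) = ln(7/17) + O(1/n).
Hence the limit is ln(7/17).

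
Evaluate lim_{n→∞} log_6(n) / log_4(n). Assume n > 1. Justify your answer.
lim = ln(4) / ln(6) = log_6(4)

Change of base: log_6(n) = ln n / ln 6 and log_4(n) = ln n / ln 4. The ratio is (ln n / ln 6) · (ln 4 / ln n) = ln 4 / ln 6, a constant independent of n. So the limit is ln 4 / ln 6 = log_6(4).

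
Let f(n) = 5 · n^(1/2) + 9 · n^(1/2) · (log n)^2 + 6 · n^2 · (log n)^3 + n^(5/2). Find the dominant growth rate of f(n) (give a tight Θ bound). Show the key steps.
f(n) ∈ Θ(n^(5/2))

Compare the terms by growth order. For large n, n^a · (log n)^b dominates n^a' · (log n)^b' iff a > a', or (a = a' and b > b'). Ranking the 4 terms shows the dominant one is n^(5/2). Hence f(n) ∈ Θ(n^(5/2)).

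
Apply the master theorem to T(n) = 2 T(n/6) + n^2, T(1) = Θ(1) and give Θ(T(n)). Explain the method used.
T(n) = Θ(n^2)

log_6 2 ≈ 0.387. f(n) = n^2 dominates n^(log_6 2) since 2 > 0.387, and the regularity condition a·f(n/b) = 2·(n/6)^2 = (2/36)·n^2 ≤ c·f(n) holds with c = 2/36 ≈ 0.0556 < 1. So this is Case 3: T(n) = Θ(f(n)) = Θ(n^2).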